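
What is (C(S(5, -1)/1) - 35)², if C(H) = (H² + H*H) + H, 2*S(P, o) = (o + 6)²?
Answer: 84100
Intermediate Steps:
S(P, o) = (6 + o)²/2 (S(P, o) = (o + 6)²/2 = (6 + o)²/2)
C(H) = H + 2*H² (C(H) = (H² + H²) + H = 2*H² + H = H + 2*H²)
(C(S(5, -1)/1) - 35)² = ((((6 - 1)²/2)/1)*(1 + 2*(((6 - 1)²/2)/1)) - 35)² = ((((½)*5²)*1)*(1 + 2*(((½)*5²)*1)) - 35)² = ((((½)*25)*1)*(1 + 2*(((½)*25)*1)) - 35)² = (((25/2)*1)*(1 + 2*((25/2)*1)) - 35)² = (25*(1 + 2*(25/2))/2 - 35)² = (25*(1 + 25)/2 - 35)² = ((25/2)*26 - 35)² = (325 - 35)² = 290² = 84100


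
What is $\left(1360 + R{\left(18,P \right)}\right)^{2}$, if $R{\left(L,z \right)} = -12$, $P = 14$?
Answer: $1817104$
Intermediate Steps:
$\left(1360 + R{\left(18,P \right)}\right)^{2} = \left(1360 - 12\right)^{2} = 1348^{2} = 1817104$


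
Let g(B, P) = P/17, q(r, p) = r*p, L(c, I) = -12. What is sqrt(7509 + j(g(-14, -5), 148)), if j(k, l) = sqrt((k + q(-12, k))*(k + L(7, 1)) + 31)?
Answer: sqrt(2170101 + 34*I*sqrt(634))/17 ≈ 86.655 + 0.017092*I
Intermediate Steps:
q(r, p) = p*r
g(B, P) = P/17 (g(B, P) = P*(1/17) = P/17)
j(k, l) = sqrt(31 - 11*k*(-12 + k)) (j(k, l) = sqrt((k + k*(-12))*(k - 12) + 31) = sqrt((k - 12*k)*(-12 + k) + 31) = sqrt((-11*k)*(-12 + k) + 31) = sqrt(-11*k*(-12 + k) + 31) = sqrt(31 - 11*k*(-12 + k)))
sqrt(7509 + j(g(-14, -5), 148)) = sqrt(7509 + sqrt(31 - 11*((1/17)*(-5))**2 + 132*((1/17)*(-5)))) = sqrt(7509 + sqrt(31 - 11*(-5/17)**2 + 132*(-5/17))) = sqrt(7509 + sqrt(31 - 11*25/289 - 660/17)) = sqrt(7509 + sqrt(31 - 275/289 - 660/17)) = sqrt(7509 + sqrt(-2536/289)) = sqrt(7509 + 2*I*sqrt(634)/17)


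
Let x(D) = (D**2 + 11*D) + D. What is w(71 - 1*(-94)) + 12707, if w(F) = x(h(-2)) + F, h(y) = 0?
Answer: 12872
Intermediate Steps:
x(D) = D**2 + 12*D
w(F) = F (w(F) = 0*(12 + 0) + F = 0*12 + F = 0 + F = F)
w(71 - 1*(-94)) + 12707 = (71 - 1*(-94)) + 12707 = (71 + 94) + 12707 = 165 + 12707 = 12872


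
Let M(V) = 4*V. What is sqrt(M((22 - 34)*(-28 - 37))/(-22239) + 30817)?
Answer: sqrt(1693465609353)/7413 ≈ 175.55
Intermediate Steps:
sqrt(M((22 - 34)*(-28 - 37))/(-22239) + 30817) = sqrt((4*((22 - 34)*(-28 - 37)))/(-22239) + 30817) = sqrt((4*(-12*(-65)))*(-1/22239) + 30817) = sqrt((4*780)*(-1/22239) + 30817) = sqrt(3120*(-1/22239) + 30817) = sqrt(-1040/7413 + 30817) = sqrt(228445381/7413) = sqrt(1693465609353)/7413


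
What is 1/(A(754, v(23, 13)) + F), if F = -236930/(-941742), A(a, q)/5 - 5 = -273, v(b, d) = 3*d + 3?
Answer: -470871/630848675 ≈ -0.00074641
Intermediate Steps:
v(b, d) = 3 + 3*d
A(a, q) = -1340 (A(a, q) = 25 + 5*(-273) = 25 - 1365 = -1340)
F = 118465/470871 (F = -236930*(-1/941742) = 118465/470871 ≈ 0.25159)
1/(A(754, v(23, 13)) + F) = 1/(-1340 + 118465/470871) = 1/(-630848675/470871) = -470871/630848675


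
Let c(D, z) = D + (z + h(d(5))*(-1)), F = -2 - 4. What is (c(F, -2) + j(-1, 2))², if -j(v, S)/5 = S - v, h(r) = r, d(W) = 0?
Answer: 529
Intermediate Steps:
j(v, S) = -5*S + 5*v (j(v, S) = -5*(S - v) = -5*S + 5*v)
F = -6
c(D, z) = D + z (c(D, z) = D + (z + 0*(-1)) = D + (z + 0) = D + z)
(c(F, -2) + j(-1, 2))² = ((-6 - 2) + (-5*2 + 5*(-1)))² = (-8 + (-10 - 5))² = (-8 - 15)² = (-23)² = 529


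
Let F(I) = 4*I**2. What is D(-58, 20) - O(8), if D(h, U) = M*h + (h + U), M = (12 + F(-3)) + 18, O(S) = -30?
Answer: -3836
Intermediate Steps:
M = 66 (M = (12 + 4*(-3)**2) + 18 = (12 + 4*9) + 18 = (12 + 36) + 18 = 48 + 18 = 66)
D(h, U) = U + 67*h (D(h, U) = 66*h + (h + U) = 66*h + (U + h) = U + 67*h)
D(-58, 20) - O(8) = (20 + 67*(-58)) - 1*(-30) = (20 - 3886) + 30 = -3866 + 30 = -3836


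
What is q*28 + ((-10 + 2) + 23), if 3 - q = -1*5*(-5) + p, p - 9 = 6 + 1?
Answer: -1049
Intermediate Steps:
p = 16 (p = 9 + (6 + 1) = 9 + 7 = 16)
q = -38 (q = 3 - (-1*5*(-5) + 16) = 3 - (-5*(-5) + 16) = 3 - (25 + 16) = 3 - 1*41 = 3 - 41 = -38)
q*28 + ((-10 + 2) + 23) = -38*28 + ((-10 + 2) + 23) = -1064 + (-8 + 23) = -1064 + 15 = -1049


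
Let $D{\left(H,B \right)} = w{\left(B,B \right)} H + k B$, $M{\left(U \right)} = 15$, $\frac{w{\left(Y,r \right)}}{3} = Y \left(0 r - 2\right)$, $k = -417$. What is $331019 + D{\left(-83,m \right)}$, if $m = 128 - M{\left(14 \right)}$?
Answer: $340172$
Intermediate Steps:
$w{\left(Y,r \right)} = - 6 Y$ ($w{\left(Y,r \right)} = 3 Y \left(0 r - 2\right) = 3 Y \left(0 - 2\right) = 3 Y \left(-2\right) = 3 \left(- 2 Y\right) = - 6 Y$)
$m = 113$ ($m = 128 - 15 = 113$)
$D{\left(H,B \right)} = - 417 B - 6 B H$ ($D{\left(H,B \right)} = - 6 B H - 417 B = - 417 B - 6 B H$)
$331019 + D{\left(-83,m \right)} = 331019 + 3 \cdot 113 \left(-139 - -166\right) = 331019 + 3 \cdot 113 \left(-139 + 166\right) = 331019 + 3 \cdot 113 \cdot 27 = 331019 + 9153 = 340172$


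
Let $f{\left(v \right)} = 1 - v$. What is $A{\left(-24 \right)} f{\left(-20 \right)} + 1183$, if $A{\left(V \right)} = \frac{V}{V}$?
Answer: $1204$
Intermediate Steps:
$A{\left(V \right)} = 1$
$A{\left(-24 \right)} f{\left(-20 \right)} + 1183 = 1 \left(1 - -20\right) + 1183 = 1 \left(1 + 20\right) + 1183 = 1 \cdot 21 + 1183 = 21 + 1183 = 1204$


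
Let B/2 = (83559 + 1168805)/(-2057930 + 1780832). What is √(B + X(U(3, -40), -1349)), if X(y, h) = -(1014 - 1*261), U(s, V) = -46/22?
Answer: 7*I*√298530006261/138549 ≈ 27.605*I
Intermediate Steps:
U(s, V) = -23/11 (U(s, V) = -46*1/22 = -23/11)
X(y, h) = -753 (X(y, h) = -(1014 - 261) = -1*753 = -753)
B = -1252364/138549 (B = 2*((83559 + 1168805)/(-2057930 + 1780832)) = 2*(1252364/(-277098)) = 2*(1252364*(-1/277098)) = 2*(-626182/138549) = -1252364/138549 ≈ -9.0391)
√(B + X(U(3, -40), -1349)) = √(-1252364/138549 - 753) = √(-105579761/138549) = 7*I*√298530006261/138549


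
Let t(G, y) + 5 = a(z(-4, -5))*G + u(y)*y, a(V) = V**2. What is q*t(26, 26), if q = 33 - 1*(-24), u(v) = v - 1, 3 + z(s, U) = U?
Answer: 131613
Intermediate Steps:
z(s, U) = -3 + U
u(v) = -1 + v
q = 57 (q = 33 + 24 = 57)
t(G, y) = -5 + 64*G + y*(-1 + y) (t(G, y) = -5 + ((-3 - 5)**2*G + (-1 + y)*y) = -5 + ((-8)**2*G + y*(-1 + y)) = -5 + (64*G + y*(-1 + y)) = -5 + 64*G + y*(-1 + y))
q*t(26, 26) = 57*(-5 + 64*26 + 26*(-1 + 26)) = 57*(-5 + 1664 + 26*25) = 57*(-5 + 1664 + 650) = 57*2309 = 131613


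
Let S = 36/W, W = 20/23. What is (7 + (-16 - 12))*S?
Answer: -4347/5 ≈ -869.40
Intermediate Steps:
W = 20/23 (W = 20*(1/23) = 20/23 ≈ 0.86957)
S = 207/5 (S = 36/(20/23) = 36*(23/20) = 207/5 ≈ 41.400)
(7 + (-16 - 12))*S = (7 + (-16 - 12))*(207/5) = (7 - 28)*(207/5) = -21*207/5 = -4347/5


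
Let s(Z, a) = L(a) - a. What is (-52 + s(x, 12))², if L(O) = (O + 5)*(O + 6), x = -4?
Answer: 58564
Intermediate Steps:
L(O) = (5 + O)*(6 + O)
s(Z, a) = 30 + a² + 10*a (s(Z, a) = (30 + a² + 11*a) - a = 30 + a² + 10*a)
(-52 + s(x, 12))² = (-52 + (30 + 12² + 10*12))² = (-52 + (30 + 144 + 120))² = (-52 + 294)² = 242² = 58564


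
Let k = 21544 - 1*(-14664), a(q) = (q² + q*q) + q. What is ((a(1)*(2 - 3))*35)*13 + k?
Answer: 34843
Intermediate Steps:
a(q) = q + 2*q² (a(q) = (q² + q²) + q = 2*q² + q = q + 2*q²)
k = 36208 (k = 21544 + 14664 = 36208)
((a(1)*(2 - 3))*35)*13 + k = (((1*(1 + 2*1))*(2 - 3))*35)*13 + 36208 = (((1*(1 + 2))*(-1))*35)*13 + 36208 = (((1*3)*(-1))*35)*13 + 36208 = ((3*(-1))*35)*13 + 36208 = -3*35*13 + 36208 = -105*13 + 36208 = -1365 + 36208 = 34843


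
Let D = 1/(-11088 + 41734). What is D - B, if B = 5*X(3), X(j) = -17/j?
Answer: 2604913/91938 ≈ 28.333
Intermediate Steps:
D = 1/30646 ≈ 3.2631e-5
B = -85/3 (B = 5*(-17/3) = -85/3 ≈ -28.333)
D - B = 1/30646 - 1*(-85/3) = 1/30646 + 85/3 = 2604913/91938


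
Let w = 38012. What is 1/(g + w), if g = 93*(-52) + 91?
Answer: 1/33267 ≈ 3.0060e-5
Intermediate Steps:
g = -4745 (g = -4836 + 91 = -4745)
1/(g + w) = 1/(-4745 + 38012) = 1/33267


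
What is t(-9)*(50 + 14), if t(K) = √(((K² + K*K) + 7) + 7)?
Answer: 256*√11 ≈ 849.06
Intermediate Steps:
t(K) = √(14 + 2*K²) (t(K) = √(((K² + K²) + 7) + 7) = √((2*K² + 7) + 7) = √((7 + 2*K²) + 7) = √(14 + 2*K²))
t(-9)*(50 + 14) = √(14 + 2*(-9)²)*(50 + 14) = √(14 + 2*81)*64 = √(14 + 162)*64 = √176*64 = (4*√11)*64 = 256*√11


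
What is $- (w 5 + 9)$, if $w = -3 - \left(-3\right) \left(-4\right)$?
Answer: $66$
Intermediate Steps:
$w = -15$ ($w = -3 - 12 = -15$)
$- (w 5 + 9) = - (\left(-15\right) 5 + 9) = - (-75 + 9) = \left(-1\right) \left(-66\right) = 66$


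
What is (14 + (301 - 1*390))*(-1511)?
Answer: 113325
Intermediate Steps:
(14 + (301 - 1*390))*(-1511) = (14 + (301 - 390))*(-1511) = (14 - 89)*(-1511) = -75*(-1511) = 113325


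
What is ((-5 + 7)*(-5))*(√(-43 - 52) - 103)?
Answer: 1030 - 10*I*√95 ≈ 1030.0 - 97.468*I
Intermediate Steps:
((-5 + 7)*(-5))*(√(-43 - 52) - 103) = (2*(-5))*(√(-95) - 103) = -10*(I*√95 - 103) = -10*(-103 + I*√95) = 1030 - 10*I*√95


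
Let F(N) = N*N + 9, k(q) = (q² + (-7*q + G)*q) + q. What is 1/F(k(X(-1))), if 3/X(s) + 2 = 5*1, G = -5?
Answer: 1/109 ≈ 0.0091743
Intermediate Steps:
X(s) = 1 (X(s) = 3/(-2 + 5*1) = 3/(-2 + 5) = 3/3 = 3*(⅓) = 1)
k(q) = q + q² + q*(-5 - 7*q) (k(q) = (q² + (-7*q - 5)*q) + q = (q² + (-5 - 7*q)*q) + q = (q² + q*(-5 - 7*q)) + q = q + q² + q*(-5 - 7*q))
F(N) = 9 + N² (F(N) = N² + 9 = 9 + N²)
1/F(k(X(-1))) = 1/(9 + (-2*1*(2 + 3*1))²) = 1/(9 + (-2*1*(2 + 3))²) = 1/(9 + (-2*1*5)²) = 1/(9 + (-10)²) = 1/(9 + 100) = 1/109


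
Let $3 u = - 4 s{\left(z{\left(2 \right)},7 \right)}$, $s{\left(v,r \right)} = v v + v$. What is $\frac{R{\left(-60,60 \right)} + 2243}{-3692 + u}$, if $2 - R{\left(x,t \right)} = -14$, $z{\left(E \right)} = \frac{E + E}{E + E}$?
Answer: $- \frac{6777}{11084} \approx -0.61142$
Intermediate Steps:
$z{\left(E \right)} = 1$ ($z{\left(E \right)} = \frac{2 E}{2 E} = 2 E \frac{1}{2 E} = 1$)
$R{\left(x,t \right)} = 16$ ($R{\left(x,t \right)} = 2 - -14 = 2 + 14 = 16$)
$s{\left(v,r \right)} = v + v^{2}$ ($s{\left(v,r \right)} = v^{2} + v = v + v^{2}$)
$u = - \frac{8}{3}$ ($u = \frac{\left(-4\right) 1 \left(1 + 1\right)}{3} = \frac{\left(-4\right) 1 \cdot 2}{3} = \frac{\left(-4\right) 2}{3} = \frac{1}{3} \left(-8\right) = - \frac{8}{3} \approx -2.6667$)
$\frac{R{\left(-60,60 \right)} + 2243}{-3692 + u} = \frac{16 + 2243}{-3692 - \frac{8}{3}} = \frac{2259}{- \frac{11084}{3}} = 2259 \left(- \frac{3}{11084}\right) = - \frac{6777}{11084}$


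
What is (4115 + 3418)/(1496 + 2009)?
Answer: 7533/3505 ≈ 2.1492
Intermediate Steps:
(4115 + 3418)/(1496 + 2009) = 7533/3505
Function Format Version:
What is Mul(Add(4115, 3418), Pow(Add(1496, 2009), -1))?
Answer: Rational(7533, 3505) ≈ 2.1492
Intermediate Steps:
Mul(Add(4115, 3418), Pow(Add(1496, 2009), -1)) = Mul(7533, Pow(3505, -1)) = Mul(7533, Rational(1, 3505)) = Rational(7533, 3505)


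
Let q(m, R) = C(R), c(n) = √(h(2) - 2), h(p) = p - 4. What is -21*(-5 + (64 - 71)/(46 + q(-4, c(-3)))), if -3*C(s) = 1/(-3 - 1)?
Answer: 8547/79 ≈ 108.19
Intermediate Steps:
h(p) = -4 + p
C(s) = 1/12 (C(s) = -1/(3*(-3 - 1)) = -⅓/(-4) = -⅓*(-¼) = 1/12)
c(n) = 2*I (c(n) = √((-4 + 2) - 2) = √(-2 - 2) = √(-4) = 2*I)
q(m, R) = 1/12
-21*(-5 + (64 - 71)/(46 + q(-4, c(-3)))) = -21*(-5 + (64 - 71)/(46 + 1/12)) = -21*(-5 - 7/553/12) = -21*(-5 - 7*12/553) = -21*(-5 - 12/79) = -21*(-407/79) = 8547/79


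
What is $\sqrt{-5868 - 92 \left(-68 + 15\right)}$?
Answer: $4 i \sqrt{62} \approx 31.496 i$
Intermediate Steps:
$\sqrt{-5868 - 92 \left(-68 + 15\right)} = \sqrt{-5868 - -4876} = \sqrt{-5868 + 4876} = \sqrt{-992} = 4 i \sqrt{62}$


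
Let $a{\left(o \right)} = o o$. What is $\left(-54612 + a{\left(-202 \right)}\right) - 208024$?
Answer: $-221832$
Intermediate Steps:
$a{\left(o \right)} = o^{2}$
$\left(-54612 + a{\left(-202 \right)}\right) - 208024 = \left(-54612 + \left(-202\right)^{2}\right) - 208024 = \left(-54612 + 40804\right) - 208024 = -13808 - 208024 = -221832$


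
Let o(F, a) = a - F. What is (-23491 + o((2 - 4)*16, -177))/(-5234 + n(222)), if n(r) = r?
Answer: 5909/1253 ≈ 4.7159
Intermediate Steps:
(-23491 + o((2 - 4)*16, -177))/(-5234 + n(222)) = (-23491 + (-177 - (2 - 4)*16))/(-5234 + 222) = (-23491 + (-177 - (-2)*16))/(-5012) = (-23491 + (-177 - 1*(-32)))*(-1/5012) = (-23491 + (-177 + 32))*(-1/5012) = (-23491 - 145)*(-1/5012) = -23636*(-1/5012) = 5909/1253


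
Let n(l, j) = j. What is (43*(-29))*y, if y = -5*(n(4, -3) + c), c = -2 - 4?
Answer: -56115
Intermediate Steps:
c = -6
y = 45 (y = -5*(-3 - 6) = -5*(-9) = 45)
(43*(-29))*y = (43*(-29))*45 = -1247*45 = -56115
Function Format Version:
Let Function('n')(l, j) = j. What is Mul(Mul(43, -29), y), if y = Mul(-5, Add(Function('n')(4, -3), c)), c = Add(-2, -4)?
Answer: -56115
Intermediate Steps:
c = -6
y = 45 (y = Mul(-5, Add(-3, -6)) = Mul(-5, -9) = 45)
Mul(Mul(43, -29), y) = Mul(Mul(43, -29), 45) = Mul(-1247, 45) = -56115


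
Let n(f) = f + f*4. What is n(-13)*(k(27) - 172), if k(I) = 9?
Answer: 10595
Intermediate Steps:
n(f) = 5*f (n(f) = f + 4*f = 5*f)
n(-13)*(k(27) - 172) = (5*(-13))*(9 - 172) = -65*(-163) = 10595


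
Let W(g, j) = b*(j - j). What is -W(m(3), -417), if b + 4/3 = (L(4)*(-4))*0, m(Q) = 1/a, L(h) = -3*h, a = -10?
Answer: 0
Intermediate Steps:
m(Q) = -⅒ (m(Q) = 1/(-10) = -⅒)
b = -4/3 (b = -4/3 + (-3*4*(-4))*0 = -4/3 - 12*(-4)*0 = -4/3 + 48*0 = -4/3 + 0 = -4/3 ≈ -1.3333)
W(g, j) = 0 (W(g, j) = -4*(j - j)/3 = -4/3*0 = 0)
-W(m(3), -417) = -1*0 = 0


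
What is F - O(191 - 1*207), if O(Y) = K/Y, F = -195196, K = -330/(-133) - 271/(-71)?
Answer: -29491713775/151088 ≈ -1.9520e+5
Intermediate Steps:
K = 59473/9443 (K = -330*(-1/133) - 271*(-1/71) = 330/133 + 271/71 = 59473/9443 ≈ 6.2981)
O(Y) = 59473/(9443*Y)
F - O(191 - 1*207) = -195196 - 59473/(9443*(191 - 1*207)) = -195196 - 59473/(9443*(191 - 207)) = -195196 - 59473/(9443*(-16)) = -195196 - 59473*(-1)/(9443*16) = -195196 - 1*(-59473/151088) = -195196 + 59473/151088 = -29491713775/151088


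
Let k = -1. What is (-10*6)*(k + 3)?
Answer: -120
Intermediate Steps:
(-10*6)*(k + 3) = (-10*6)*(-1 + 3) = -60*2 = -120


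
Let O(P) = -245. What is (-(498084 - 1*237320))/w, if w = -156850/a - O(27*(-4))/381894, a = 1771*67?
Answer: 11816363251897512/59871002935 ≈ 1.9736e+5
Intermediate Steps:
a = 118657
w = -59871002935/45314396358 (w = -156850/118657 - 1*(-245)/381894 = -156850*1/118657 + 245*(1/381894) = -156850/118657 + 245/381894 = -59871002935/45314396358 ≈ -1.3212)
(-(498084 - 1*237320))/w = (-(498084 - 1*237320))/(-59871002935/45314396358) = -(498084 - 237320)*(-45314396358/59871002935) = -1*260764*(-45314396358/59871002935) = -260764*(-45314396358/59871002935) = 11816363251897512/59871002935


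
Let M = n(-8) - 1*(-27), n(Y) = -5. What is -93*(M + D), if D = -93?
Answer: 6603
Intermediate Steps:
M = 22 (M = -5 - 1*(-27) = -5 + 27 = 22)
-93*(M + D) = -93*(22 - 93) = -93*(-71) = 6603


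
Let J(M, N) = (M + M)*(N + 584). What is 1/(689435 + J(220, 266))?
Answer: 1/1063435 ≈ 9.4035e-7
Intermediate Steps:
J(M, N) = 2*M*(584 + N) (J(M, N) = (2*M)*(584 + N) = 2*M*(584 + N))
1/(689435 + J(220, 266)) = 1/(689435 + 2*220*(584 + 266)) = 1/(689435 + 2*220*850) = 1/(689435 + 374000) = 1/1063435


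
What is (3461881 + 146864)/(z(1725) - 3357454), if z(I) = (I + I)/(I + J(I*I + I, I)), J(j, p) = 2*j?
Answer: -2492199297/2318657732 ≈ -1.0748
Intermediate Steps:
z(I) = 2*I/(2*I**2 + 3*I) (z(I) = (I + I)/(I + 2*(I*I + I)) = (2*I)/(I + 2*(I**2 + I)) = (2*I)/(I + 2*(I + I**2)) = (2*I)/(I + (2*I + 2*I**2)) = (2*I)/(2*I**2 + 3*I) = 2*I/(2*I**2 + 3*I))
(3461881 + 146864)/(z(1725) - 3357454) = (3461881 + 146864)/(2/(3 + 2*1725) - 3357454) = 3608745/(2/(3 + 3450) - 3357454) = 3608745/(2/3453 - 3357454) = 3608745/(-11593288660/3453) = 3608745*(-3453/11593288660) = -2492199297/2318657732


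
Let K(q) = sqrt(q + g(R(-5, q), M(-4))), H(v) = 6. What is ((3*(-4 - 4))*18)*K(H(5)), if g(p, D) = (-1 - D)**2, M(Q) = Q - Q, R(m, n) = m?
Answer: -432*sqrt(7) ≈ -1143.0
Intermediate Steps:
M(Q) = 0
K(q) = sqrt(1 + q) (K(q) = sqrt(q + (1 + 0)**2) = sqrt(q + 1**2) = sqrt(q + 1) = sqrt(1 + q))
((3*(-4 - 4))*18)*K(H(5)) = ((3*(-4 - 4))*18)*sqrt(1 + 6) = ((3*(-8))*18)*sqrt(7) = (-24*18)*sqrt(7) = -432*sqrt(7)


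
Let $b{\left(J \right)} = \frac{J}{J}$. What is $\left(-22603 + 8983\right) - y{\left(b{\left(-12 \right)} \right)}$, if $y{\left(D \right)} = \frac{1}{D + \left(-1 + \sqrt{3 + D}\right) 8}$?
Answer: $- \frac{122581}{9} \approx -13620.0$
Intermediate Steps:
$b{\left(J \right)} = 1$
$y{\left(D \right)} = \frac{1}{-8 + D + 8 \sqrt{3 + D}}$ ($y{\left(D \right)} = \frac{1}{D + \left(-8 + 8 \sqrt{3 + D}\right)} = \frac{1}{-8 + D + 8 \sqrt{3 + D}}$)
$\left(-22603 + 8983\right) - y{\left(b{\left(-12 \right)} \right)} = \left(-22603 + 8983\right) - \frac{1}{-8 + 1 + 8 \sqrt{3 + 1}} = -13620 - \frac{1}{-8 + 1 + 8 \sqrt{4}} = -13620 - \frac{1}{-8 + 1 + 8 \cdot 2} = -13620 - \frac{1}{-8 + 1 + 16} = -13620 - \frac{1}{9} = - \frac{122581}{9}$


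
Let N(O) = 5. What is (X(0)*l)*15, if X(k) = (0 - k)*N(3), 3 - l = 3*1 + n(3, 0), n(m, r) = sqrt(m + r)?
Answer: 0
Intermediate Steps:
l = -sqrt(3) (l = 3 - (3*1 + sqrt(3 + 0)) = 3 - (3 + sqrt(3)) = 3 + (-3 - sqrt(3)) = -sqrt(3) ≈ -1.7320)
X(k) = -5*k (X(k) = (0 - k)*5 = -k*5 = -5*k)
(X(0)*l)*15 = ((-5*0)*(-sqrt(3)))*15 = (0*(-sqrt(3)))*15 = 0*15 = 0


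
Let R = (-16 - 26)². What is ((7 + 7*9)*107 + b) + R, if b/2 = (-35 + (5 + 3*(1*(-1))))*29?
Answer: 7340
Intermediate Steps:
R = 1764 (R = (-42)² = 1764)
b = -1914 (b = 2*((-35 + (5 + 3*(1*(-1))))*29) = 2*((-35 + (5 + 3*(-1)))*29) = 2*((-35 + (5 - 3))*29) = 2*((-35 + 2)*29) = 2*(-33*29) = 2*(-957) = -1914)
((7 + 7*9)*107 + b) + R = ((7 + 7*9)*107 - 1914) + 1764 = ((7 + 63)*107 - 1914) + 1764 = (70*107 - 1914) + 1764 = (7490 - 1914) + 1764 = 5576 + 1764 = 7340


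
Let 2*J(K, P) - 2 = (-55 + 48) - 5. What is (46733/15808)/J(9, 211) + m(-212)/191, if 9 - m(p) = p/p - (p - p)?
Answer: -8293683/15096640 ≈ -0.54937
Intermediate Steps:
J(K, P) = -5 (J(K, P) = 1 + ((-55 + 48) - 5)/2 = 1 + (-7 - 5)/2 = 1 + (1/2)*(-12) = 1 - 6 = -5)
m(p) = 8 (m(p) = 9 - (p/p - (p - p)) = 9 - (1 - 1*0) = 9 - (1 + 0) = 9 - 1*1 = 9 - 1 = 8)
(46733/15808)/J(9, 211) + m(-212)/191 = (46733/15808)/(-5) + 8/191 = (46733*(1/15808))*(-1/5) + 8*(1/191) = (46733/15808)*(-1/5) + 8/191 = -46733/79040 + 8/191 = -8293683/15096640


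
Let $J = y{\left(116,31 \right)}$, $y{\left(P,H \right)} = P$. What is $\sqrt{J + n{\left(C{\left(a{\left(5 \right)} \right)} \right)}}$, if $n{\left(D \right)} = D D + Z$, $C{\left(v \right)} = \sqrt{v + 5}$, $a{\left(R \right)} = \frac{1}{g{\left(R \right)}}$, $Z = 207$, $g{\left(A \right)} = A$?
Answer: $\frac{\sqrt{8205}}{5} \approx 18.116$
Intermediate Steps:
$a{\left(R \right)} = \frac{1}{R}$
$C{\left(v \right)} = \sqrt{5 + v}$
$J = 116$
$n{\left(D \right)} = 207 + D^{2}$ ($n{\left(D \right)} = D D + 207 = D^{2} + 207 = 207 + D^{2}$)
$\sqrt{J + n{\left(C{\left(a{\left(5 \right)} \right)} \right)}} = \sqrt{116 + \left(207 + \left(\sqrt{5 + \frac{1}{5}}\right)^{2}\right)} = \sqrt{116 + \left(207 + \left(\sqrt{\frac{26}{5}}\right)^{2}\right)} = \sqrt{116 + \left(207 + \left(\frac{\sqrt{130}}{5}\right)^{2}\right)} = \sqrt{116 + \left(207 + \frac{26}{5}\right)} = \sqrt{116 + \frac{1061}{5}} = \sqrt{\frac{1641}{5}} = \frac{\sqrt{8205}}{5}$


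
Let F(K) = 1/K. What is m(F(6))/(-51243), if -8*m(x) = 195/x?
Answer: 195/68324 ≈ 0.0028540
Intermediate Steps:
m(x) = -195/(8*x)
m(F(6))/(-51243) = -195/(8*(1/6))/(-51243) = -195/(8*1/6)*(-1/51243) = -195/8*6*(-1/51243) = -585/4*(-1/51243) = 195/68324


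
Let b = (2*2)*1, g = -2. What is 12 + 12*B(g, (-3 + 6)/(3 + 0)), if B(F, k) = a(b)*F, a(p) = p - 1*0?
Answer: -84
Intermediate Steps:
b = 4 (b = 4*1 = 4)
a(p) = p (a(p) = p + 0 = p)
B(F, k) = 4*F
12 + 12*B(g, (-3 + 6)/(3 + 0)) = 12 + 12*(4*(-2)) = 12 + 12*(-8) = 12 - 96 = -84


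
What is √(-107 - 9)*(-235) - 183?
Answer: -183 - 470*I*√29 ≈ -183.0 - 2531.0*I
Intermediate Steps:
√(-107 - 9)*(-235) - 183 = √(-116)*(-235) - 183 = (2*I*√29)*(-235) - 183 = -470*I*√29 - 183 = -183 - 470*I*√29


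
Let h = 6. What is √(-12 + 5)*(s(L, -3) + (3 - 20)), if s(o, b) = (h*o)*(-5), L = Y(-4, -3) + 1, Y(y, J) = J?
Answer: 43*I*√7 ≈ 113.77*I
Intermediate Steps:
L = -2 (L = -3 + 1 = -2)
s(o, b) = -30*o (s(o, b) = (6*o)*(-5) = -30*o)
√(-12 + 5)*(s(L, -3) + (3 - 20)) = √(-12 + 5)*(-30*(-2) + (3 - 20)) = √(-7)*(60 - 17) = (I*√7)*43 = 43*I*√7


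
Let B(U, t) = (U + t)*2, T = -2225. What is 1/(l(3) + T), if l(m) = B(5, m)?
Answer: -1/2209 ≈ -0.00045269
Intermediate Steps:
B(U, t) = 2*U + 2*t
l(m) = 10 + 2*m (l(m) = 2*5 + 2*m = 10 + 2*m)
1/(l(3) + T) = 1/((10 + 2*3) - 2225) = 1/((10 + 6) - 2225) = 1/(16 - 2225) = 1/(-2209) = -1/2209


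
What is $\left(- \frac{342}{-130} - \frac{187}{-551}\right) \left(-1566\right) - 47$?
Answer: $- \frac{5802349}{1235} \approx -4698.3$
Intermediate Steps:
$\left(- \frac{342}{-130} - \frac{187}{-551}\right) \left(-1566\right) - 47 = \left(\left(-342\right) \left(- \frac{1}{130}\right) - - \frac{187}{551}\right) \left(-1566\right) - 47 = \left(\frac{171}{65} + \frac{187}{551}\right) \left(-1566\right) - 47 = \frac{106376}{35815} \left(-1566\right) - 47 = - \frac{5744304}{1235} - 47 = - \frac{5802349}{1235}$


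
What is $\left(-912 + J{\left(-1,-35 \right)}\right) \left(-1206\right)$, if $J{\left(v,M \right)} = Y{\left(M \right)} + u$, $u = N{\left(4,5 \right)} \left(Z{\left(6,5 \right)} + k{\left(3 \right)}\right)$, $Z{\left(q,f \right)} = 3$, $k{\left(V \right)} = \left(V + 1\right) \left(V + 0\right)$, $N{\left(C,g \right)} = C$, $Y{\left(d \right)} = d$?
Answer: $1069722$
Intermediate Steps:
$k{\left(V \right)} = V \left(1 + V\right)$ ($k{\left(V \right)} = \left(1 + V\right) V = V \left(1 + V\right)$)
$u = 60$ ($u = 4 \left(3 + 3 \left(1 + 3\right)\right) = 4 \left(3 + 3 \cdot 4\right) = 4 \left(3 + 12\right) = 4 \cdot 15 = 60$)
$J{\left(v,M \right)} = 60 + M$ ($J{\left(v,M \right)} = M + 60 = 60 + M$)
$\left(-912 + J{\left(-1,-35 \right)}\right) \left(-1206\right) = \left(-912 + \left(60 - 35\right)\right) \left(-1206\right) = \left(-912 + 25\right) \left(-1206\right) = \left(-887\right) \left(-1206\right) = 1069722$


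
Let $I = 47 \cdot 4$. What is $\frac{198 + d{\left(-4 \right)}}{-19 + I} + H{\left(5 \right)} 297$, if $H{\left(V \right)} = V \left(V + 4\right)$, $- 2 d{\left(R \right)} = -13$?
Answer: $\frac{4517779}{338} \approx 13366.0$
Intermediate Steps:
$d{\left(R \right)} = \frac{13}{2}$ ($d{\left(R \right)} = \left(- \frac{1}{2}\right) \left(-13\right) = \frac{13}{2}$)
$I = 188$
$H{\left(V \right)} = V \left(4 + V\right)$
$\frac{198 + d{\left(-4 \right)}}{-19 + I} + H{\left(5 \right)} 297 = \frac{198 + \frac{13}{2}}{-19 + 188} + 5 \left(4 + 5\right) 297 = \frac{409}{2 \cdot 169} + 5 \cdot 9 \cdot 297 = \frac{409}{2} \cdot \frac{1}{169} + 45 \cdot 297 = \frac{409}{338} + 13365 = \frac{4517779}{338}$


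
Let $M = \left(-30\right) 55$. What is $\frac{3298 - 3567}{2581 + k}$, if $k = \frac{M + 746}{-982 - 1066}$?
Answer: $- \frac{68864}{660849} \approx -0.10421$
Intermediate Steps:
$M = -1650$
$k = \frac{113}{256}$ ($k = \frac{-1650 + 746}{-982 - 1066} = - \frac{904}{-982 - 1066} = - \frac{904}{-2048} = \left(-904\right) \left(- \frac{1}{2048}\right) = \frac{113}{256} \approx 0.44141$)
$\frac{3298 - 3567}{2581 + k} = \frac{3298 - 3567}{2581 + \frac{113}{256}} = - \frac{269}{\frac{660849}{256}} = \left(-269\right) \frac{256}{660849} = - \frac{68864}{660849}$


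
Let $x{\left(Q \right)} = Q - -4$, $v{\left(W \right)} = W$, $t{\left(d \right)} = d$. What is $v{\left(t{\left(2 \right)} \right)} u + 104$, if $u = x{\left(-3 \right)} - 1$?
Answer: $104$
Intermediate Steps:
$x{\left(Q \right)} = 4 + Q$ ($x{\left(Q \right)} = Q + 4 = 4 + Q$)
$u = 0$ ($u = \left(4 - 3\right) - 1 = 1 - 1 = 0$)
$v{\left(t{\left(2 \right)} \right)} u + 104 = 2 \cdot 0 + 104 = 0 + 104 = 104$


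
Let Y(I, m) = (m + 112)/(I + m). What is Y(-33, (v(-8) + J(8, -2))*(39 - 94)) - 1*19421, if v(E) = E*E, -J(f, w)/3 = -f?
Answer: -94633805/4873 ≈ -19420.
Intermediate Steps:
J(f, w) = 3*f (J(f, w) = -(-3)*f = 3*f)
v(E) = E**2
Y(I, m) = (112 + m)/(I + m)
Y(-33, (v(-8) + J(8, -2))*(39 - 94)) - 1*19421 = (112 + ((-8)**2 + 3*8)*(39 - 94))/(-33 + ((-8)**2 + 3*8)*(39 - 94)) - 1*19421 = (112 + (64 + 24)*(-55))/(-33 + (64 + 24)*(-55)) - 19421 = (112 + 88*(-55))/(-33 + 88*(-55)) - 19421 = (112 - 4840)/(-33 - 4840) - 19421 = -4728/(-4873) - 19421 = -1/4873*(-4728) - 19421 = 4728/4873 - 19421 = -94633805/4873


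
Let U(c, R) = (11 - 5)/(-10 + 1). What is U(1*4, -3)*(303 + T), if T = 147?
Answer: -300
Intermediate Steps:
U(c, R) = -⅔ (U(c, R) = 6/(-9) = 6*(-⅑) = -⅔)
U(1*4, -3)*(303 + T) = -2*(303 + 147)/3 = -⅔*450 = -300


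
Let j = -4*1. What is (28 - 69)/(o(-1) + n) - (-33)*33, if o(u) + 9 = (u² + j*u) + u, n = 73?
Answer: 74011/68 ≈ 1088.4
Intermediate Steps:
j = -4
o(u) = -9 + u² - 3*u (o(u) = -9 + ((u² - 4*u) + u) = -9 + (u² - 3*u) = -9 + u² - 3*u)
(28 - 69)/(o(-1) + n) - (-33)*33 = (28 - 69)/((-9 + (-1)² - 3*(-1)) + 73) - (-33)*33 = -41/((-9 + 1 + 3) + 73) - 33*(-33) = -41/(-5 + 73) + 1089 = -41/68 + 1089 = 74011/68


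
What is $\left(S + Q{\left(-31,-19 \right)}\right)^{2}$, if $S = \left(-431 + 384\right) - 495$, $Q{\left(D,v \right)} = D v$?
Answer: $2209$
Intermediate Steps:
$S = -542$ ($S = -47 - 495 = -542$)
$\left(S + Q{\left(-31,-19 \right)}\right)^{2} = \left(-542 - -589\right)^{2} = \left(-542 + 589\right)^{2} = 47^{2} = 2209$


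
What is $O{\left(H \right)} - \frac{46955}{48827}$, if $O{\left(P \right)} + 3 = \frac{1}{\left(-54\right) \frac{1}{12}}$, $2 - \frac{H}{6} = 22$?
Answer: $- \frac{1838578}{439443} \approx -4.1839$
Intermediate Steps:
$H = -120$ ($H = 12 - 132 = -120$)
$O{\left(P \right)} = - \frac{29}{9}$ ($O{\left(P \right)} = -3 + \frac{1}{\left(-54\right) \frac{1}{12}} = -3 + \frac{1}{- \frac{9}{2}} = -3 - \frac{2}{9} = - \frac{29}{9}$)
$O{\left(H \right)} - \frac{46955}{48827} = - \frac{29}{9} - \frac{46955}{48827} = - \frac{1838578}{439443}$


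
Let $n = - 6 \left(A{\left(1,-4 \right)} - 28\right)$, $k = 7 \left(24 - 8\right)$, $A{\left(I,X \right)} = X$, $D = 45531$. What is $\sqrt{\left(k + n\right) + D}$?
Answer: $\sqrt{45835} \approx 214.09$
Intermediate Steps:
$k = 112$ ($k = 7 \cdot 16 = 112$)
$n = 192$ ($n = - 6 \left(-4 - 28\right) = \left(-6\right) \left(-32\right) = 192$)
$\sqrt{\left(k + n\right) + D} = \sqrt{\left(112 + 192\right) + 45531} = \sqrt{304 + 45531} = \sqrt{45835}$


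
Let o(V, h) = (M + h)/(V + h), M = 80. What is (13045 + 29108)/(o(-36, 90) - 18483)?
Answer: -1138131/498956 ≈ -2.2810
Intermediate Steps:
o(V, h) = (80 + h)/(V + h)
(13045 + 29108)/(o(-36, 90) - 18483) = (13045 + 29108)/((80 + 90)/(-36 + 90) - 18483) = 42153/(170/54 - 18483) = 42153/((1/54)*170 - 18483) = 42153/(85/27 - 18483) = 42153/(-498956/27) = 42153*(-27/498956) = -1138131/498956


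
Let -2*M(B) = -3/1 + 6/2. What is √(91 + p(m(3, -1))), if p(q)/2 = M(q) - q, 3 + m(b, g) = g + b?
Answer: √93 ≈ 9.6436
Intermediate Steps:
M(B) = 0 (M(B) = -(-3/1 + 6/2)/2 = -(-3*1 + 6*(½))/2 = -(-3 + 3)/2 = -½*0 = 0)
m(b, g) = -3 + b + g (m(b, g) = -3 + (g + b) = -3 + (b + g) = -3 + b + g)
p(q) = -2*q (p(q) = 2*(0 - q) = 2*(-q) = -2*q)
√(91 + p(m(3, -1))) = √(91 - 2*(-3 + 3 - 1)) = √(91 - 2*(-1)) = √(91 + 2) = √93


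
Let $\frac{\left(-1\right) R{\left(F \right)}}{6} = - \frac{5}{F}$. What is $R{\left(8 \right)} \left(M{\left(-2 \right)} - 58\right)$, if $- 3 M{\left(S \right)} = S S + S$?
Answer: $-220$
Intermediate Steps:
$M{\left(S \right)} = - \frac{S}{3} - \frac{S^{2}}{3}$ ($M{\left(S \right)} = - \frac{S S + S}{3} = - \frac{S^{2} + S}{3} = - \frac{S + S^{2}}{3} = - \frac{S}{3} - \frac{S^{2}}{3}$)
$R{\left(F \right)} = \frac{30}{F}$ ($R{\left(F \right)} = - 6 \left(- \frac{5}{F}\right) = \frac{30}{F}$)
$R{\left(8 \right)} \left(M{\left(-2 \right)} - 58\right) = \frac{30}{8} \left(\left(- \frac{1}{3}\right) \left(-2\right) \left(1 - 2\right) - 58\right) = 30 \cdot \frac{1}{8} \left(\left(- \frac{1}{3}\right) \left(-2\right) \left(-1\right) - 58\right) = \frac{15 \left(- \frac{2}{3} - 58\right)}{4} = \frac{15}{4} \left(- \frac{176}{3}\right) = -220$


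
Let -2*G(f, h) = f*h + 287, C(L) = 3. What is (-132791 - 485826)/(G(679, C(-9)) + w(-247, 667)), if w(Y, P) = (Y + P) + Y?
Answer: 618617/989 ≈ 625.50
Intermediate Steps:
w(Y, P) = P + 2*Y (w(Y, P) = (P + Y) + Y = P + 2*Y)
G(f, h) = -287/2 - f*h/2 (G(f, h) = -(f*h + 287)/2 = -(287 + f*h)/2 = -287/2 - f*h/2)
(-132791 - 485826)/(G(679, C(-9)) + w(-247, 667)) = (-132791 - 485826)/((-287/2 - ½*679*3) + (667 + 2*(-247))) = -618617/((-287/2 - 2037/2) + (667 - 494)) = -618617/(-1162 + 173) = -618617/(-989) = -618617*(-1/989) = 618617/989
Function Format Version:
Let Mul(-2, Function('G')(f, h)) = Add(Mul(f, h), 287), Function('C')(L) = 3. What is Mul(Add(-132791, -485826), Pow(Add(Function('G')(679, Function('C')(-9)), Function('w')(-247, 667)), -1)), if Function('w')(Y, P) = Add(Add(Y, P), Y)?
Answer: Rational(618617, 989) ≈ 625.50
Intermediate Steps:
Function('w')(Y, P) = Add(P, Mul(2, Y)) (Function('w')(Y, P) = Add(Add(P, Y), Y) = Add(P, Mul(2, Y)))
Function('G')(f, h) = Add(Rational(-287, 2), Mul(Rational(-1, 2), f, h)) (Function('G')(f, h) = Mul(Rational(-1, 2), Add(Mul(f, h), 287)) = Mul(Rational(-1, 2), Add(287, Mul(f, h))) = Add(Rational(-287, 2), Mul(Rational(-1, 2), f, h)))
Mul(Add(-132791, -485826), Pow(Add(Function('G')(679, Function('C')(-9)), Function('w')(-247, 667)), -1)) = Mul(Add(-132791, -485826), Pow(Add(Add(Rational(-287, 2), Mul(Rational(-1, 2), 679, 3)), Add(667, Mul(2, -247))), -1)) = Mul(-618617, Pow(Add(Add(Rational(-287, 2), Rational(-2037, 2)), Add(667, -494)), -1)) = Mul(-618617, Pow(Add(-1162, 173), -1)) = Mul(-618617, Pow(-989, -1)) = Mul(-618617, Rational(-1, 989)) = Rational(618617, 989)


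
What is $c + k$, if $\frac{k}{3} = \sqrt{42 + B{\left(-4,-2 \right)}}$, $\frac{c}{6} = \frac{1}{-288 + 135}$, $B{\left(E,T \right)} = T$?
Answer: $- \frac{2}{51} + 6 \sqrt{10} \approx 18.934$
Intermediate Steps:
$c = - \frac{2}{51}$ ($c = \frac{6}{-288 + 135} = \frac{6}{-153} = 6 \left(- \frac{1}{153}\right) = - \frac{2}{51} \approx -0.039216$)
$k = 6 \sqrt{10}$ ($k = 3 \sqrt{42 - 2} = 3 \sqrt{40} = 3 \cdot 2 \sqrt{10} = 6 \sqrt{10} \approx 18.974$)
$c + k = - \frac{2}{51} + 6 \sqrt{10}$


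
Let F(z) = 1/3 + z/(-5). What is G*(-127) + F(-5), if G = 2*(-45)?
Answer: 34294/3 ≈ 11431.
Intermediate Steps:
G = -90
F(z) = 1/3 - z/5 (F(z) = 1*(1/3) + z*(-1/5) = 1/3 - z/5)
G*(-127) + F(-5) = -90*(-127) + (1/3 - 1/5*(-5)) = 11430 + (1/3 + 1) = 11430 + 4/3 = 34294/3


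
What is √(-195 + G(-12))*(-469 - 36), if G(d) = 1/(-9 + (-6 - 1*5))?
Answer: -101*I*√19505/2 ≈ -7052.8*I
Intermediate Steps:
G(d) = -1/20 (G(d) = 1/(-9 + (-6 - 5)) = 1/(-9 - 11) = 1/(-20) = -1/20)
√(-195 + G(-12))*(-469 - 36) = √(-195 - 1/20)*(-469 - 36) = √(-3901/20)*(-505) = (I*√19505/10)*(-505) = -101*I*√19505/2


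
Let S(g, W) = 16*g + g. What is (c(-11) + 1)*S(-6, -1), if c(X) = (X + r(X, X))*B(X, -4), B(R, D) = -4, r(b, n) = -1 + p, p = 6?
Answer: -2550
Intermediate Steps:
S(g, W) = 17*g
r(b, n) = 5 (r(b, n) = -1 + 6 = 5)
c(X) = -20 - 4*X (c(X) = (X + 5)*(-4) = (5 + X)*(-4) = -20 - 4*X)
(c(-11) + 1)*S(-6, -1) = ((-20 - 4*(-11)) + 1)*(17*(-6)) = ((-20 + 44) + 1)*(-102) = (24 + 1)*(-102) = 25*(-102) = -2550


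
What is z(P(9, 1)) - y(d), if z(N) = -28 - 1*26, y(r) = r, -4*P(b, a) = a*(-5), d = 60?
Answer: -114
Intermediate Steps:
P(b, a) = 5*a/4 (P(b, a) = -a*(-5)/4 = -(-5)*a/4 = 5*a/4)
z(N) = -54 (z(N) = -28 - 26 = -54)
z(P(9, 1)) - y(d) = -54 - 1*60 = -54 - 60 = -114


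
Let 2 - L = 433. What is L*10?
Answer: -4310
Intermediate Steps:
L = -431 (L = 2 - 1*433 = 2 - 433 = -431)
L*10 = -431*10 = -4310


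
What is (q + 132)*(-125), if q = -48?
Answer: -10500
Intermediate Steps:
(q + 132)*(-125) = (-48 + 132)*(-125) = 84*(-125) = -10500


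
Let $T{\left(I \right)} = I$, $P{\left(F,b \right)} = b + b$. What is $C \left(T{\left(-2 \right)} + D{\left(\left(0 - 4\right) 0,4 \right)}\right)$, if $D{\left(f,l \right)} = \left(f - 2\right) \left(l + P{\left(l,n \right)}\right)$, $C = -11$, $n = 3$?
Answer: $242$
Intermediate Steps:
$P{\left(F,b \right)} = 2 b$
$D{\left(f,l \right)} = \left(-2 + f\right) \left(6 + l\right)$ ($D{\left(f,l \right)} = \left(f - 2\right) \left(l + 2 \cdot 3\right) = \left(-2 + f\right) \left(l + 6\right) = \left(-2 + f\right) \left(6 + l\right)$)
$C \left(T{\left(-2 \right)} + D{\left(\left(0 - 4\right) 0,4 \right)}\right) = - 11 \left(-2 + \left(-12 - 8 + 6 \left(0 - 4\right) 0 + \left(0 - 4\right) 0 \cdot 4\right)\right) = - 11 \left(-2 + \left(-12 - 8 + 6 \left(\left(-4\right) 0\right) + \left(-4\right) 0 \cdot 4\right)\right) = - 11 \left(-2 + \left(-12 - 8 + 6 \cdot 0 + 0 \cdot 4\right)\right) = - 11 \left(-2 + \left(-12 - 8 + 0 + 0\right)\right) = - 11 \left(-2 - 20\right) = \left(-11\right) \left(-22\right) = 242$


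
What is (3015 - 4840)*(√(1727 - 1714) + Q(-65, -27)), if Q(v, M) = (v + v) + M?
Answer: 286525 - 1825*√13 ≈ 2.7995e+5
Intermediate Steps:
Q(v, M) = M + 2*v (Q(v, M) = 2*v + M = M + 2*v)
(3015 - 4840)*(√(1727 - 1714) + Q(-65, -27)) = (3015 - 4840)*(√(1727 - 1714) + (-27 + 2*(-65))) = -1825*(√13 + (-27 - 130)) = -1825*(√13 - 157) = -1825*(-157 + √13) = 286525 - 1825*√13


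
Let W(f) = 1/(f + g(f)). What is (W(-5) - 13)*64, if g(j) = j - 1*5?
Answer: -12544/15 ≈ -836.27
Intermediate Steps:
g(j) = -5 + j (g(j) = j - 5 = -5 + j)
W(f) = 1/(-5 + 2*f) (W(f) = 1/(f + (-5 + f)) = 1/(-5 + 2*f))
(W(-5) - 13)*64 = (1/(-5 + 2*(-5)) - 13)*64 = (1/(-5 - 10) - 13)*64 = (1/(-15) - 13)*64 = (-1/15 - 13)*64 = -196/15*64 = -12544/15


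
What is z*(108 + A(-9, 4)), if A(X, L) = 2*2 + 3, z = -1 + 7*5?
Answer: 3910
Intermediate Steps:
z = 34 (z = -1 + 35 = 34)
A(X, L) = 7 (A(X, L) = 4 + 3 = 7)
z*(108 + A(-9, 4)) = 34*(108 + 7) = 34*115 = 3910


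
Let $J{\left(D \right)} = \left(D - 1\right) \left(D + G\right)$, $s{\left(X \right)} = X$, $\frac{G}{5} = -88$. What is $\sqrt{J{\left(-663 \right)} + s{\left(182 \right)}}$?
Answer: $\sqrt{732574} \approx 855.91$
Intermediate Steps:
$G = -440$ ($G = 5 \left(-88\right) = -440$)
$J{\left(D \right)} = \left(-1 + D\right) \left(-440 + D\right)$ ($J{\left(D \right)} = \left(D - 1\right) \left(D - 440\right) = \left(-1 + D\right) \left(-440 + D\right)$)
$\sqrt{J{\left(-663 \right)} + s{\left(182 \right)}} = \sqrt{\left(440 + \left(-663\right)^{2} - -292383\right) + 182} = \sqrt{\left(440 + 439569 + 292383\right) + 182} = \sqrt{732392 + 182} = \sqrt{732574}$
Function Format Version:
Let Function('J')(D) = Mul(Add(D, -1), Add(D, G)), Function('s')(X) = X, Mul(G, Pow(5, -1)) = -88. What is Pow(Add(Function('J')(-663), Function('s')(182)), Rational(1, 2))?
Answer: Pow(732574, Rational(1, 2)) ≈ 855.91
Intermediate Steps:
G = -440 (G = Mul(5, -88) = -440)
Function('J')(D) = Mul(Add(-1, D), Add(-440, D)) (Function('J')(D) = Mul(Add(D, -1), Add(D, -440)) = Mul(Add(-1, D), Add(-440, D)))
Pow(Add(Function('J')(-663), Function('s')(182)), Rational(1, 2)) = Pow(Add(Add(440, Pow(-663, 2), Mul(-441, -663)), 182), Rational(1, 2)) = Pow(Add(Add(440, 439569, 292383), 182), Rational(1, 2)) = Pow(Add(732392, 182), Rational(1, 2)) = Pow(732574, Rational(1, 2))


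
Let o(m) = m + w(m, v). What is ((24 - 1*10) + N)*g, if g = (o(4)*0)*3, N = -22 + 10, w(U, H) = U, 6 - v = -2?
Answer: 0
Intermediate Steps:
v = 8 (v = 6 - 1*(-2) = 6 + 2 = 8)
N = -12
o(m) = 2*m (o(m) = m + m = 2*m)
g = 0 (g = ((2*4)*0)*3 = (8*0)*3 = 0*3 = 0)
((24 - 1*10) + N)*g = ((24 - 1*10) - 12)*0 = ((24 - 10) - 12)*0 = (14 - 12)*0 = 2*0 = 0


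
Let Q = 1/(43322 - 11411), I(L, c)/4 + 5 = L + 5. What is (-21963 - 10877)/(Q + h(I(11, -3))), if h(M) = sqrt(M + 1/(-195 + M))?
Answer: 39560385810/1691161522763 - 8360340871410*sqrt(1003093)/1691161522763 ≈ -4951.2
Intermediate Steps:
I(L, c) = 4*L (I(L, c) = -20 + 4*(L + 5) = -20 + 4*(5 + L) = -20 + (20 + 4*L) = 4*L)
Q = 1/31911 ≈ 3.1337e-5
(-21963 - 10877)/(Q + h(I(11, -3))) = (-21963 - 10877)/(1/31911 + sqrt((1 + (4*11)*(-195 + 4*11))/(-195 + 4*11))) = -32840/(1/31911 + sqrt((1 + 44*(-195 + 44))/(-195 + 44))) = -32840/(1/31911 + sqrt((1 + 44*(-151))/(-151))) = -32840/(1/31911 + sqrt(-(1 - 6644)/151)) = -32840/(1/31911 + sqrt(-1/151*(-6643))) = -32840/(1/31911 + sqrt(6643/151)) = -32840/(1/31911 + sqrt(1003093)/151)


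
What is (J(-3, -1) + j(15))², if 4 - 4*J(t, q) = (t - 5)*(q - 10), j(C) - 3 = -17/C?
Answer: 82369/225 ≈ 366.08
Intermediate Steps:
j(C) = 3 - 17/C
J(t, q) = 1 - (-10 + q)*(-5 + t)/4 (J(t, q) = 1 - (t - 5)*(q - 10)/4 = 1 - (-5 + t)*(-10 + q)/4 = 1 - (-10 + q)*(-5 + t)/4)
(J(-3, -1) + j(15))² = ((-23/2 + (5/2)*(-3) + (5/4)*(-1) - ¼*(-1)*(-3)) + (3 - 17/15))² = ((-23/2 - 15/2 - 5/4 - ¾) + (3 - 17*1/15))² = (-21 + (3 - 17/15))² = (-21 + 28/15)² = (-287/15)² = 82369/225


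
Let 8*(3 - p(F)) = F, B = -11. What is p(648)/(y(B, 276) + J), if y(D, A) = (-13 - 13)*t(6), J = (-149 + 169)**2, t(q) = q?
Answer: -39/122 ≈ -0.31967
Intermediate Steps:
p(F) = 3 - F/8
J = 400 (J = 20**2 = 400)
y(D, A) = -156 (y(D, A) = (-13 - 13)*6 = -26*6 = -156)
p(648)/(y(B, 276) + J) = (3 - 1/8*648)/(-156 + 400) = (3 - 81)/244 = -78*1/244 = -39/122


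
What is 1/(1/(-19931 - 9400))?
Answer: -29331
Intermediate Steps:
1/(1/(-19931 - 9400)) = 1/(1/(-29331)) = 1/(-1/29331) = -29331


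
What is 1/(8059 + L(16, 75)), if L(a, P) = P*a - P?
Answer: 1/9184 ≈ 0.00010888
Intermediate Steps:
L(a, P) = -P + P*a
1/(8059 + L(16, 75)) = 1/(8059 + 75*(-1 + 16)) = 1/(8059 + 75*15) = 1/(8059 + 1125) = 1/9184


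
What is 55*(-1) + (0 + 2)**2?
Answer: -51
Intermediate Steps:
55*(-1) + (0 + 2)**2 = -55 + 2**2 = -55 + 4 = -51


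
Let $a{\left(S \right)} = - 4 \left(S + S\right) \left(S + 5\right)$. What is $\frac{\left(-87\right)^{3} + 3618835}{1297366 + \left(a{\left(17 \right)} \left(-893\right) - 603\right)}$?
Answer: $\frac{2960332}{3968619} \approx 0.74594$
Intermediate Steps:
$a{\left(S \right)} = - 8 S \left(5 + S\right)$ ($a{\left(S \right)} = - 4 \cdot 2 S \left(5 + S\right) = - 8 S \left(5 + S\right)$)
$\frac{\left(-87\right)^{3} + 3618835}{1297366 + \left(a{\left(17 \right)} \left(-893\right) - 603\right)} = \frac{\left(-87\right)^{3} + 3618835}{1297366 - \left(603 - \left(-8\right) 17 \left(5 + 17\right) \left(-893\right)\right)} = \frac{-658503 + 3618835}{1297366 - \left(603 - \left(-8\right) 17 \cdot 22 \left(-893\right)\right)} = \frac{2960332}{1297366 - -2671253} = \frac{2960332}{1297366 + \left(2671856 - 603\right)} = \frac{2960332}{1297366 + 2671253} = \frac{2960332}{3968619}$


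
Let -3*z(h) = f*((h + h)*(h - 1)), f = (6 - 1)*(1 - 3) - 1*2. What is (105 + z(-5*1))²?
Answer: 119025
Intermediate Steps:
f = -12 (f = 5*(-2) - 2 = -10 - 2 = -12)
z(h) = 8*h*(-1 + h) (z(h) = -(-4)*(h + h)*(h - 1) = -(-4)*(2*h)*(-1 + h) = -(-4)*2*h*(-1 + h) = -(-8)*h*(-1 + h) = 8*h*(-1 + h))
(105 + z(-5*1))² = (105 + 8*(-5*1)*(-1 - 5*1))² = (105 + 8*(-5)*(-1 - 5))² = (105 + 8*(-5)*(-6))² = (105 + 240)² = 345² = 119025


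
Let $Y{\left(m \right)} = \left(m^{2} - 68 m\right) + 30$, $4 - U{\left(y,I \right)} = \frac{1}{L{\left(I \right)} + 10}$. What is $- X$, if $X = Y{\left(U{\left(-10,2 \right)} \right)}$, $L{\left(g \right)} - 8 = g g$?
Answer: $\frac{108063}{484} \approx 223.27$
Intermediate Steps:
$L{\left(g \right)} = 8 + g^{2}$ ($L{\left(g \right)} = 8 + g g = 8 + g^{2}$)
$U{\left(y,I \right)} = 4 - \frac{1}{18 + I^{2}}$ ($U{\left(y,I \right)} = 4 - \frac{1}{\left(8 + I^{2}\right) + 10} = 4 - \frac{1}{18 + I^{2}}$)
$Y{\left(m \right)} = 30 + m^{2} - 68 m$
$X = - \frac{108063}{484}$ ($X = 30 + \left(\frac{71 + 4 \cdot 2^{2}}{18 + 2^{2}}\right)^{2} - 68 \frac{71 + 4 \cdot 2^{2}}{18 + 2^{2}} = 30 + \left(\frac{71 + 4 \cdot 4}{18 + 4}\right)^{2} - 68 \frac{71 + 4 \cdot 4}{18 + 4} = 30 + \left(\frac{71 + 16}{22}\right)^{2} - 68 \frac{71 + 16}{22} = 30 + \left(\frac{1}{22} \cdot 87\right)^{2} - 68 \cdot \frac{1}{22} \cdot 87 = 30 + \left(\frac{87}{22}\right)^{2} - \frac{2958}{11} = 30 + \frac{7569}{484} - \frac{2958}{11} = - \frac{108063}{484} \approx -223.27$)
$- X = \left(-1\right) \left(- \frac{108063}{484}\right) = \frac{108063}{484}$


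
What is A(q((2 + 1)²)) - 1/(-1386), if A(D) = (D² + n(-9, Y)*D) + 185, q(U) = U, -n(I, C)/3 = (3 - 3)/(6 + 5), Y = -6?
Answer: 368677/1386 ≈ 266.00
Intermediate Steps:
n(I, C) = 0 (n(I, C) = -3*(3 - 3)/(6 + 5) = -0/11 = -3*0 = 0)
A(D) = 185 + D² (A(D) = (D² + 0*D) + 185 = (D² + 0) + 185 = D² + 185 = 185 + D²)
A(q((2 + 1)²)) - 1/(-1386) = (185 + ((2 + 1)²)²) - 1/(-1386) = (185 + (3²)²) - 1*(-1/1386) = (185 + 9²) + 1/1386 = (185 + 81) + 1/1386 = 266 + 1/1386 = 368677/1386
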